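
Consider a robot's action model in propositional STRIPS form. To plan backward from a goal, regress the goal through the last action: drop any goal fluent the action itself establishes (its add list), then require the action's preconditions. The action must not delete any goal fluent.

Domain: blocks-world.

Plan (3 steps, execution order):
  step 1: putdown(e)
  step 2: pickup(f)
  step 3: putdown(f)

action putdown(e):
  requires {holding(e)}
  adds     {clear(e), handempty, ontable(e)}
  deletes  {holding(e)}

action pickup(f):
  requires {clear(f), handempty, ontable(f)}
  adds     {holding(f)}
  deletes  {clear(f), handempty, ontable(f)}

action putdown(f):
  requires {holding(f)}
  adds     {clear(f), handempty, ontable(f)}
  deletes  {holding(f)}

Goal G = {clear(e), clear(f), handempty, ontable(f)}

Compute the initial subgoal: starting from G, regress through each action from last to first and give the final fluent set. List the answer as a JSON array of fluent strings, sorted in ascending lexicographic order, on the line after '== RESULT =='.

Work backward from the goal:
  through step 3 (putdown(f)): drop {clear(f), handempty, ontable(f)}, keep {clear(e)}, require {holding(f)}
    → {clear(e), holding(f)}
  through step 2 (pickup(f)): drop {holding(f)}, keep {clear(e)}, require {clear(f), handempty, ontable(f)}
    → {clear(e), clear(f), handempty, ontable(f)}
  through step 1 (putdown(e)): drop {clear(e), handempty}, keep {clear(f), ontable(f)}, require {holding(e)}
    → {clear(f), holding(e), ontable(f)}

== RESULT ==
["clear(f)", "holding(e)", "ontable(f)"]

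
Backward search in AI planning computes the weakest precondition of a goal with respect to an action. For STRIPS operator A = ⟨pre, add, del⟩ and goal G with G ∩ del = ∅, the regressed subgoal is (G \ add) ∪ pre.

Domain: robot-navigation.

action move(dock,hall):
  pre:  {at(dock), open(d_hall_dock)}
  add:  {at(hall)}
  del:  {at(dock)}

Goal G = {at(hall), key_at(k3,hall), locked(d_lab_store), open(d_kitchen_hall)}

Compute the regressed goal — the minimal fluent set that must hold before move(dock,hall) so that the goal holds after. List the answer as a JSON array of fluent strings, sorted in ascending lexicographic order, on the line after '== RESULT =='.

Compute (G \ add) ∪ pre:
  G ∩ del = {}  (empty — regression defined)
  G \ add = {at(hall), key_at(k3,hall), locked(d_lab_store), open(d_kitchen_hall)} \ {at(hall)} = {key_at(k3,hall), locked(d_lab_store), open(d_kitchen_hall)}
  ∪ pre   = {key_at(k3,hall), locked(d_lab_store), open(d_kitchen_hall)} ∪ {at(dock), open(d_hall_dock)}
          = {at(dock), key_at(k3,hall), locked(d_lab_store), open(d_hall_dock), open(d_kitchen_hall)}

== RESULT ==
["at(dock)", "key_at(k3,hall)", "locked(d_lab_store)", "open(d_hall_dock)", "open(d_kitchen_hall)"]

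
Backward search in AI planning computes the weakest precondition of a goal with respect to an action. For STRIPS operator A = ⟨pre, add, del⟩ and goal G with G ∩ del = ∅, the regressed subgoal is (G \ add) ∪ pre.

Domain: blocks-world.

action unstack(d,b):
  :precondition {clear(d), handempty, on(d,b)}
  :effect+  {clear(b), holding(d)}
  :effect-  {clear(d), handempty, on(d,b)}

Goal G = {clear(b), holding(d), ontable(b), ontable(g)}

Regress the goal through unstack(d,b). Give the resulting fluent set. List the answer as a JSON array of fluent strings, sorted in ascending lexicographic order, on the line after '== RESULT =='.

Compute (G \ add) ∪ pre:
  G ∩ del = {}  (empty — regression defined)
  G \ add = {clear(b), holding(d), ontable(b), ontable(g)} \ {clear(b), holding(d)} = {ontable(b), ontable(g)}
  ∪ pre   = {ontable(b), ontable(g)} ∪ {clear(d), handempty, on(d,b)}
          = {clear(d), handempty, on(d,b), ontable(b), ontable(g)}

== RESULT ==
["clear(d)", "handempty", "on(d,b)", "ontable(b)", "ontable(g)"]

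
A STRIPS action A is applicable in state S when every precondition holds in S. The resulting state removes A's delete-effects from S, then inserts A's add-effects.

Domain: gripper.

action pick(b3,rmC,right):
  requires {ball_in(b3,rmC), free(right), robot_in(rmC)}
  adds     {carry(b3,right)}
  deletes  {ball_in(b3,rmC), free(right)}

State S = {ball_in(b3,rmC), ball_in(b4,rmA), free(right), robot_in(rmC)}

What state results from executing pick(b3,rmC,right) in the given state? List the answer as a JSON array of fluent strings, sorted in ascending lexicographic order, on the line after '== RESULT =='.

Compute (S \ del) ∪ add:
  pre ⊆ S: {ball_in(b3,rmC), free(right), robot_in(rmC)} ⊆ S  — applicable
  S \ del = {ball_in(b4,rmA), robot_in(rmC)}
  ∪ add   = {ball_in(b4,rmA), carry(b3,right), robot_in(rmC)}

== RESULT ==
["ball_in(b4,rmA)", "carry(b3,right)", "robot_in(rmC)"]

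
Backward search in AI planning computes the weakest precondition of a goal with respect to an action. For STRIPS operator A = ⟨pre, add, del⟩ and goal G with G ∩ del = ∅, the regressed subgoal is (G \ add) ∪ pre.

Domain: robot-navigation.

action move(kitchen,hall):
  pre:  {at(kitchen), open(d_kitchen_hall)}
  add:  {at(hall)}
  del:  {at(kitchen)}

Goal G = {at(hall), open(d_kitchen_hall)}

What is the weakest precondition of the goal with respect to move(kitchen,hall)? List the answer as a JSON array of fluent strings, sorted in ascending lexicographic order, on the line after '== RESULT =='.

Compute (G \ add) ∪ pre:
  G ∩ del = {}  (empty — regression defined)
  G \ add = {at(hall), open(d_kitchen_hall)} \ {at(hall)} = {open(d_kitchen_hall)}
  ∪ pre   = {open(d_kitchen_hall)} ∪ {at(kitchen), open(d_kitchen_hall)}
          = {at(kitchen), open(d_kitchen_hall)}

== RESULT ==
["at(kitchen)", "open(d_kitchen_hall)"]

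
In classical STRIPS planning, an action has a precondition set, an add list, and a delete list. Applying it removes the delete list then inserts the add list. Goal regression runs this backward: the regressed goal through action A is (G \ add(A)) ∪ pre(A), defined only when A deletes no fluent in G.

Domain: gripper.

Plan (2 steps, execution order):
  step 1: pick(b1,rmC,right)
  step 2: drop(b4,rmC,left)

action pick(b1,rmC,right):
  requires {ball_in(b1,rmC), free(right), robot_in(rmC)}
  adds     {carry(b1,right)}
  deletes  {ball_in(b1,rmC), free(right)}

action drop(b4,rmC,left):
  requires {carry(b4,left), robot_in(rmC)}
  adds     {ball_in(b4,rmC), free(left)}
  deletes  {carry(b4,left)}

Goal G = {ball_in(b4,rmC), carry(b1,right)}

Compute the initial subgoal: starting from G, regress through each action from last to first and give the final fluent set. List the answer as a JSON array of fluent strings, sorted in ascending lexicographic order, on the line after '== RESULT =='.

Regress step by step:
  through step 2 (drop(b4,rmC,left)): drop {ball_in(b4,rmC)}, keep {carry(b1,right)}, require {carry(b4,left), robot_in(rmC)}
    → {carry(b1,right), carry(b4,left), robot_in(rmC)}
  through step 1 (pick(b1,rmC,right)): drop {carry(b1,right)}, keep {carry(b4,left), robot_in(rmC)}, require {ball_in(b1,rmC), free(right), robot_in(rmC)}
    → {ball_in(b1,rmC), carry(b4,left), free(right), robot_in(rmC)}

== RESULT ==
["ball_in(b1,rmC)", "carry(b4,left)", "free(right)", "robot_in(rmC)"]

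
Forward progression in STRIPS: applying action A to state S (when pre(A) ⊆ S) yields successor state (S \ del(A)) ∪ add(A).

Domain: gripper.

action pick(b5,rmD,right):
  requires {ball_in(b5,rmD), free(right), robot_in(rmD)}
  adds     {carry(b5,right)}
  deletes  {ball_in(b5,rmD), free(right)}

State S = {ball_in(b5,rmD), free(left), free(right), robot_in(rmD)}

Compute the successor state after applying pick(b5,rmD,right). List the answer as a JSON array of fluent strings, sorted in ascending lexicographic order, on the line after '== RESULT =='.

Progress:
  pre ⊆ S: {ball_in(b5,rmD), free(right), robot_in(rmD)} ⊆ S  — applicable
  S \ del = {free(left), robot_in(rmD)}
  ∪ add   = {carry(b5,right), free(left), robot_in(rmD)}

== RESULT ==
["carry(b5,right)", "free(left)", "robot_in(rmD)"]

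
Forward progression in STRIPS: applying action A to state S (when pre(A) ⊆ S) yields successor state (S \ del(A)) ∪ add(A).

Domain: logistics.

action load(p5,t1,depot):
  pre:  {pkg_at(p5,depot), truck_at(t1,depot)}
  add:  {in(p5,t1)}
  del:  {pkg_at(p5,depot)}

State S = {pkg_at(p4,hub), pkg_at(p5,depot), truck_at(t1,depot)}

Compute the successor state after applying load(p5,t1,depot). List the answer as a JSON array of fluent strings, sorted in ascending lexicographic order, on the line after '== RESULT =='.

Progress:
  pre ⊆ S: {pkg_at(p5,depot), truck_at(t1,depot)} ⊆ S  — applicable
  S \ del = {pkg_at(p4,hub), truck_at(t1,depot)}
  ∪ add   = {in(p5,t1), pkg_at(p4,hub), truck_at(t1,depot)}

== RESULT ==
["in(p5,t1)", "pkg_at(p4,hub)", "truck_at(t1,depot)"]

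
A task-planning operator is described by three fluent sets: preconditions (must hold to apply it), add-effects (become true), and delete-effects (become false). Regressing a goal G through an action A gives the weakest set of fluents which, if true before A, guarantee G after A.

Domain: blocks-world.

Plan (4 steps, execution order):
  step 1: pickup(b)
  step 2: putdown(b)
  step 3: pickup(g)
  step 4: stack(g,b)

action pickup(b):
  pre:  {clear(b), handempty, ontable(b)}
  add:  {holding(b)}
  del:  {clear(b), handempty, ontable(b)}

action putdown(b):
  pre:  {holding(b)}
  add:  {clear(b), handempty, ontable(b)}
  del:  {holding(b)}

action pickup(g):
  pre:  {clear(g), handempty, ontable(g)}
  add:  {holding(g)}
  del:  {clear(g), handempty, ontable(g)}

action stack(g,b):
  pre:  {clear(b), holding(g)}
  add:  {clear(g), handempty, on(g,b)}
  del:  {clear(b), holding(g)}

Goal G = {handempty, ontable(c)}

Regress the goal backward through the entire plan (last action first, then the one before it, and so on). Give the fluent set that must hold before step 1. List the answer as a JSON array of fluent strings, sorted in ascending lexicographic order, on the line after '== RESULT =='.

Regress step by step:
  through step 4 (stack(g,b)): drop {handempty}, keep {ontable(c)}, require {clear(b), holding(g)}
    → {clear(b), holding(g), ontable(c)}
  through step 3 (pickup(g)): drop {holding(g)}, keep {clear(b), ontable(c)}, require {clear(g), handempty, ontable(g)}
    → {clear(b), clear(g), handempty, ontable(c), ontable(g)}
  through step 2 (putdown(b)): drop {clear(b), handempty}, keep {clear(g), ontable(c), ontable(g)}, require {holding(b)}
    → {clear(g), holding(b), ontable(c), ontable(g)}
  through step 1 (pickup(b)): drop {holding(b)}, keep {clear(g), ontable(c), ontable(g)}, require {clear(b), handempty, ontable(b)}
    → {clear(b), clear(g), handempty, ontable(b), ontable(c), ontable(g)}

== RESULT ==
["clear(b)", "clear(g)", "handempty", "ontable(b)", "ontable(c)", "ontable(g)"]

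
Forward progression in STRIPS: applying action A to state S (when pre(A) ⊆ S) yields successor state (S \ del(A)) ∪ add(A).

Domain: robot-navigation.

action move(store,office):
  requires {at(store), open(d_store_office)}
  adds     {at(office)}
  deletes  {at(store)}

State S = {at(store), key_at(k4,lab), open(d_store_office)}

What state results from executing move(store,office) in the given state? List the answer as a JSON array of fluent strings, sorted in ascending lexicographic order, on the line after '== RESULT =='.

Progress:
  pre ⊆ S: {at(store), open(d_store_office)} ⊆ S  — applicable
  S \ del = {key_at(k4,lab), open(d_store_office)}
  ∪ add   = {at(office), key_at(k4,lab), open(d_store_office)}

== RESULT ==
["at(office)", "key_at(k4,lab)", "open(d_store_office)"]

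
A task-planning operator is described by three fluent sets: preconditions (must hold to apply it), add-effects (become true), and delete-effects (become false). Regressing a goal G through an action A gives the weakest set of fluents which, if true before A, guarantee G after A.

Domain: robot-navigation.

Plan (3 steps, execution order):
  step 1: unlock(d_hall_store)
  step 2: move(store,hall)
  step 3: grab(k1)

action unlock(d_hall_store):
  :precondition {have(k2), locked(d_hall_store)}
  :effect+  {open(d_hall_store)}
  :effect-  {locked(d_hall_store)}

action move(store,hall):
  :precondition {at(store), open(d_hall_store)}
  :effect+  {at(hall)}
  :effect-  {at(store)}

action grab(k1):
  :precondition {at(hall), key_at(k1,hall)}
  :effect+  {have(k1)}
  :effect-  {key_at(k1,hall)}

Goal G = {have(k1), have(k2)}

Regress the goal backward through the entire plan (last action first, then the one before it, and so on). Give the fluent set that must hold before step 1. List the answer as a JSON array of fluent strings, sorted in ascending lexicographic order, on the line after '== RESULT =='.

Work backward from the goal:
  through step 3 (grab(k1)): drop {have(k1)}, keep {have(k2)}, require {at(hall), key_at(k1,hall)}
    → {at(hall), have(k2), key_at(k1,hall)}
  through step 2 (move(store,hall)): drop {at(hall)}, keep {have(k2), key_at(k1,hall)}, require {at(store), open(d_hall_store)}
    → {at(store), have(k2), key_at(k1,hall), open(d_hall_store)}
  through step 1 (unlock(d_hall_store)): drop {open(d_hall_store)}, keep {at(store), have(k2), key_at(k1,hall)}, require {have(k2), locked(d_hall_store)}
    → {at(store), have(k2), key_at(k1,hall), locked(d_hall_store)}

== RESULT ==
["at(store)", "have(k2)", "key_at(k1,hall)", "locked(d_hall_store)"]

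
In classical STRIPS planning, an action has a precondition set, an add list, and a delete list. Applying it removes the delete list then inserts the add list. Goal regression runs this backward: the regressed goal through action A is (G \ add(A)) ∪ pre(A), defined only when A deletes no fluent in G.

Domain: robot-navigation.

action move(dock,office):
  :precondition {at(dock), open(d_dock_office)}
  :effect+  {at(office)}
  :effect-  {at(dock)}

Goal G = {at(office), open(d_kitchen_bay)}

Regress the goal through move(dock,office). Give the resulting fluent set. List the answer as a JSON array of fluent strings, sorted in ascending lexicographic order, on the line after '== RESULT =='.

Regress:
  G ∩ del = {}  (empty — regression defined)
  G \ add = {at(office), open(d_kitchen_bay)} \ {at(office)} = {open(d_kitchen_bay)}
  ∪ pre   = {open(d_kitchen_bay)} ∪ {at(dock), open(d_dock_office)}
          = {at(dock), open(d_dock_office), open(d_kitchen_bay)}

== RESULT ==
["at(dock)", "open(d_dock_office)", "open(d_kitchen_bay)"]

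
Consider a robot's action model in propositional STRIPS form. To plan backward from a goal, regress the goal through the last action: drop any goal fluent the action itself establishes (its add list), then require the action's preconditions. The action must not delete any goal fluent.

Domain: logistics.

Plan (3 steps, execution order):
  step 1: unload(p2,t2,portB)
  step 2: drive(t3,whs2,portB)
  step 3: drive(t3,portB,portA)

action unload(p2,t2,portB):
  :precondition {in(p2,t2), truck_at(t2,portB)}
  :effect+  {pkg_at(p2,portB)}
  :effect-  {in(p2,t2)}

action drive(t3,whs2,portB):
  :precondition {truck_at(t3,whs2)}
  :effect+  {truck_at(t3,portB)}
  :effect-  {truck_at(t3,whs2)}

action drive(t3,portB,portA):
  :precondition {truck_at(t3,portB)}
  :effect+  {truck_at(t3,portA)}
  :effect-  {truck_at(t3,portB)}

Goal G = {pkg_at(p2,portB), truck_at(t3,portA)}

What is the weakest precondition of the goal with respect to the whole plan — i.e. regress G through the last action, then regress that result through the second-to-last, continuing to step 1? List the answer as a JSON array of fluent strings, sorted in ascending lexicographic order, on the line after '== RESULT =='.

Work backward from the goal:
  through step 3 (drive(t3,portB,portA)): drop {truck_at(t3,portA)}, keep {pkg_at(p2,portB)}, require {truck_at(t3,portB)}
    → {pkg_at(p2,portB), truck_at(t3,portB)}
  through step 2 (drive(t3,whs2,portB)): drop {truck_at(t3,portB)}, keep {pkg_at(p2,portB)}, require {truck_at(t3,whs2)}
    → {pkg_at(p2,portB), truck_at(t3,whs2)}
  through step 1 (unload(p2,t2,portB)): drop {pkg_at(p2,portB)}, keep {truck_at(t3,whs2)}, require {in(p2,t2), truck_at(t2,portB)}
    → {in(p2,t2), truck_at(t2,portB), truck_at(t3,whs2)}

== RESULT ==
["in(p2,t2)", "truck_at(t2,portB)", "truck_at(t3,whs2)"]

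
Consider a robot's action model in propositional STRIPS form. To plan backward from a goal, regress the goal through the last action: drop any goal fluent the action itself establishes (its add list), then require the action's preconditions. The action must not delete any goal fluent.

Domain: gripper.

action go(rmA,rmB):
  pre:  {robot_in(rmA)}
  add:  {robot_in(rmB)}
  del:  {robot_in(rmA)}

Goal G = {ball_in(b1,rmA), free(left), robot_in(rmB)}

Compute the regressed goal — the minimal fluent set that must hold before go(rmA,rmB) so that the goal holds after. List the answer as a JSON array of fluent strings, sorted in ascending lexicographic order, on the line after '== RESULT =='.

Compute (G \ add) ∪ pre:
  G ∩ del = {}  (empty — regression defined)
  G \ add = {ball_in(b1,rmA), free(left), robot_in(rmB)} \ {robot_in(rmB)} = {ball_in(b1,rmA), free(left)}
  ∪ pre   = {ball_in(b1,rmA), free(left)} ∪ {robot_in(rmA)}
          = {ball_in(b1,rmA), free(left), robot_in(rmA)}

== RESULT ==
["ball_in(b1,rmA)", "free(left)", "robot_in(rmA)"]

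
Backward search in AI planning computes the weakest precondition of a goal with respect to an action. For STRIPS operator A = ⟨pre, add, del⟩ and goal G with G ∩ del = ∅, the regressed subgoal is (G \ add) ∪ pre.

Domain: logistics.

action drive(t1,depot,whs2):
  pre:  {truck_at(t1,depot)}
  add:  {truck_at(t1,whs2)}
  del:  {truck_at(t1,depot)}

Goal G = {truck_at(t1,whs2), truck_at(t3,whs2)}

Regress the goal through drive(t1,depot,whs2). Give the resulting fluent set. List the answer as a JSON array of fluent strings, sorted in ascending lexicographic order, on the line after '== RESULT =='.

Regress:
  G ∩ del = {}  (empty — regression defined)
  G \ add = {truck_at(t1,whs2), truck_at(t3,whs2)} \ {truck_at(t1,whs2)} = {truck_at(t3,whs2)}
  ∪ pre   = {truck_at(t3,whs2)} ∪ {truck_at(t1,depot)}
          = {truck_at(t1,depot), truck_at(t3,whs2)}

== RESULT ==
["truck_at(t1,depot)", "truck_at(t3,whs2)"]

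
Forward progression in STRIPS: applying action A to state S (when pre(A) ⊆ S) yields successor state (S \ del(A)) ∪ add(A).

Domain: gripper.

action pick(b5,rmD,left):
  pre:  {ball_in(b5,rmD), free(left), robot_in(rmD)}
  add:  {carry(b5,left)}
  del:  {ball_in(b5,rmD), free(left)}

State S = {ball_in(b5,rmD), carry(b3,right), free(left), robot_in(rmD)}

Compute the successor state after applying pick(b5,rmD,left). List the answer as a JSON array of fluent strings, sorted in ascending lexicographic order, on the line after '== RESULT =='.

Progress:
  pre ⊆ S: {ball_in(b5,rmD), free(left), robot_in(rmD)} ⊆ S  — applicable
  S \ del = {carry(b3,right), robot_in(rmD)}
  ∪ add   = {carry(b3,right), carry(b5,left), robot_in(rmD)}

== RESULT ==
["carry(b3,right)", "carry(b5,left)", "robot_in(rmD)"]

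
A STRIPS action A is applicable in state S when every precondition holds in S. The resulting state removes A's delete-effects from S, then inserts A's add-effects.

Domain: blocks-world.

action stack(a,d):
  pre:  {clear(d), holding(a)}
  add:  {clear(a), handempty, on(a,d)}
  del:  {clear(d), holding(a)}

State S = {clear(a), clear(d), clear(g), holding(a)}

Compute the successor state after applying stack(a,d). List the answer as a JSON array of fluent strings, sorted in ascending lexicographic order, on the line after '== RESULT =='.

Compute (S \ del) ∪ add:
  pre ⊆ S: {clear(d), holding(a)} ⊆ S  — applicable
  S \ del = {clear(a), clear(g)}
  ∪ add   = {clear(a), clear(g), handempty, on(a,d)}

== RESULT ==
["clear(a)", "clear(g)", "handempty", "on(a,d)"]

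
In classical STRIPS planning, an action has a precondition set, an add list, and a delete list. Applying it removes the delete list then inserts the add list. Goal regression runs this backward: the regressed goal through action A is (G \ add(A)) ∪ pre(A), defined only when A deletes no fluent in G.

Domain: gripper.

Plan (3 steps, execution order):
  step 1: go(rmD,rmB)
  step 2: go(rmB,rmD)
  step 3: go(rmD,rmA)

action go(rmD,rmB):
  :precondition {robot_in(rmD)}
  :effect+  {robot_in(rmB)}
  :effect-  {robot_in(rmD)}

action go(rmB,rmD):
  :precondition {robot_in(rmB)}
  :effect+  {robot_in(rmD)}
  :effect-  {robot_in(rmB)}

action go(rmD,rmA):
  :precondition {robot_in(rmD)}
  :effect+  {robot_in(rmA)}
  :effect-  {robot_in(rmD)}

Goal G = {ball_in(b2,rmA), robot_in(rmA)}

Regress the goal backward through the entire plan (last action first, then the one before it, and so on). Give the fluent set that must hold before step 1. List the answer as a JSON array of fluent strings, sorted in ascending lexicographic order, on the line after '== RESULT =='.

Regress step by step:
  through step 3 (go(rmD,rmA)): drop {robot_in(rmA)}, keep {ball_in(b2,rmA)}, require {robot_in(rmD)}
    → {ball_in(b2,rmA), robot_in(rmD)}
  through step 2 (go(rmB,rmD)): drop {robot_in(rmD)}, keep {ball_in(b2,rmA)}, require {robot_in(rmB)}
    → {ball_in(b2,rmA), robot_in(rmB)}
  through step 1 (go(rmD,rmB)): drop {robot_in(rmB)}, keep {ball_in(b2,rmA)}, require {robot_in(rmD)}
    → {ball_in(b2,rmA), robot_in(rmD)}

== RESULT ==
["ball_in(b2,rmA)", "robot_in(rmD)"]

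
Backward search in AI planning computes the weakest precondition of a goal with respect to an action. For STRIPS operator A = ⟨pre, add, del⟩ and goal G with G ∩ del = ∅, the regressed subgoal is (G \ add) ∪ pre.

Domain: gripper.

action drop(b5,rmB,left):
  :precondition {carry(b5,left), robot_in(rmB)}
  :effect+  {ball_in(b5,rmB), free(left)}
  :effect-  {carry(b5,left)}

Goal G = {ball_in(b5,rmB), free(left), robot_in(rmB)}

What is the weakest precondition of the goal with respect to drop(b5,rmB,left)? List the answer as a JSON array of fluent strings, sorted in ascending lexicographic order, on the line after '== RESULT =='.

Compute (G \ add) ∪ pre:
  G ∩ del = {}  (empty — regression defined)
  G \ add = {ball_in(b5,rmB), free(left), robot_in(rmB)} \ {ball_in(b5,rmB), free(left)} = {robot_in(rmB)}
  ∪ pre   = {robot_in(rmB)} ∪ {carry(b5,left), robot_in(rmB)}
          = {carry(b5,left), robot_in(rmB)}

== RESULT ==
["carry(b5,left)", "robot_in(rmB)"]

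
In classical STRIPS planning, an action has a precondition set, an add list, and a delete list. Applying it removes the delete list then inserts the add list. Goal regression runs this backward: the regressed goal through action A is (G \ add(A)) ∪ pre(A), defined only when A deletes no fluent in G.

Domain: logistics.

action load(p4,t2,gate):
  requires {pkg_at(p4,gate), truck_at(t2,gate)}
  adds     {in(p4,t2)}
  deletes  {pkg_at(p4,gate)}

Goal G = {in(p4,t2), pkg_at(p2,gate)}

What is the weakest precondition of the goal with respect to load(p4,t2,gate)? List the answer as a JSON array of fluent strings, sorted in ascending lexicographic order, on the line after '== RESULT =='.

Compute (G \ add) ∪ pre:
  G ∩ del = {}  (empty — regression defined)
  G \ add = {in(p4,t2), pkg_at(p2,gate)} \ {in(p4,t2)} = {pkg_at(p2,gate)}
  ∪ pre   = {pkg_at(p2,gate)} ∪ {pkg_at(p4,gate), truck_at(t2,gate)}
          = {pkg_at(p2,gate), pkg_at(p4,gate), truck_at(t2,gate)}

== RESULT ==
["pkg_at(p2,gate)", "pkg_at(p4,gate)", "truck_at(t2,gate)"]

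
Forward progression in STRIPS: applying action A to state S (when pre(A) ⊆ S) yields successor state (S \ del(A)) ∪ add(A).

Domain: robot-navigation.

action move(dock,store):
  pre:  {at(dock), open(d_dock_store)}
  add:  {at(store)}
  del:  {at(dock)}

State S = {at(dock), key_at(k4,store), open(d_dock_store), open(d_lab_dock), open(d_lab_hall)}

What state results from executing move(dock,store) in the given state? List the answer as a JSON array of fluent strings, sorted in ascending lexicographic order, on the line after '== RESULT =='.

Progress:
  pre ⊆ S: {at(dock), open(d_dock_store)} ⊆ S  — applicable
  S \ del = {key_at(k4,store), open(d_dock_store), open(d_lab_dock), open(d_lab_hall)}
  ∪ add   = {at(store), key_at(k4,store), open(d_dock_store), open(d_lab_dock), open(d_lab_hall)}

== RESULT ==
["at(store)", "key_at(k4,store)", "open(d_dock_store)", "open(d_lab_dock)", "open(d_lab_hall)"]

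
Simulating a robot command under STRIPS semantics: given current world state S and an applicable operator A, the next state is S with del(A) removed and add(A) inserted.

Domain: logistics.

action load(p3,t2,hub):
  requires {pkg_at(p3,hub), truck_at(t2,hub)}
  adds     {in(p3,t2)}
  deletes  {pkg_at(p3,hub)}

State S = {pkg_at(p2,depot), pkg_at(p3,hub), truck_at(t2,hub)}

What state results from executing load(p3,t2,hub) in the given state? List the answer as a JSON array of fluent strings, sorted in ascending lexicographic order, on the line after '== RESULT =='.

Compute (S \ del) ∪ add:
  pre ⊆ S: {pkg_at(p3,hub), truck_at(t2,hub)} ⊆ S  — applicable
  S \ del = {pkg_at(p2,depot), truck_at(t2,hub)}
  ∪ add   = {in(p3,t2), pkg_at(p2,depot), truck_at(t2,hub)}

== RESULT ==
["in(p3,t2)", "pkg_at(p2,depot)", "truck_at(t2,hub)"]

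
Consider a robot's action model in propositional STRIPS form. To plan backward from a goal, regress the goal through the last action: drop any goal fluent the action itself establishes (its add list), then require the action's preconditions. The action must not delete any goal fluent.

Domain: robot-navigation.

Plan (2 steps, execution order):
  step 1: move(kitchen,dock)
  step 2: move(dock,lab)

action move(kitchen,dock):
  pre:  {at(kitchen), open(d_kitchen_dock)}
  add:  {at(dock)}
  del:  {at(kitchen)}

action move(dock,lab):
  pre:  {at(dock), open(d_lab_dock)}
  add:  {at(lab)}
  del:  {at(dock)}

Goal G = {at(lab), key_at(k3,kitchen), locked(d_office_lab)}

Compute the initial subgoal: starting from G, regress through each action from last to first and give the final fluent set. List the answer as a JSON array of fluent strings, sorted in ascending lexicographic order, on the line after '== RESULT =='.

Work backward from the goal:
  through step 2 (move(dock,lab)): drop {at(lab)}, keep {key_at(k3,kitchen), locked(d_office_lab)}, require {at(dock), open(d_lab_dock)}
    → {at(dock), key_at(k3,kitchen), locked(d_office_lab), open(d_lab_dock)}
  through step 1 (move(kitchen,dock)): drop {at(dock)}, keep {key_at(k3,kitchen), locked(d_office_lab), open(d_lab_dock)}, require {at(kitchen), open(d_kitchen_dock)}
    → {at(kitchen), key_at(k3,kitchen), locked(d_office_lab), open(d_kitchen_dock), open(d_lab_dock)}

== RESULT ==
["at(kitchen)", "key_at(k3,kitchen)", "locked(d_office_lab)", "open(d_kitchen_dock)", "open(d_lab_dock)"]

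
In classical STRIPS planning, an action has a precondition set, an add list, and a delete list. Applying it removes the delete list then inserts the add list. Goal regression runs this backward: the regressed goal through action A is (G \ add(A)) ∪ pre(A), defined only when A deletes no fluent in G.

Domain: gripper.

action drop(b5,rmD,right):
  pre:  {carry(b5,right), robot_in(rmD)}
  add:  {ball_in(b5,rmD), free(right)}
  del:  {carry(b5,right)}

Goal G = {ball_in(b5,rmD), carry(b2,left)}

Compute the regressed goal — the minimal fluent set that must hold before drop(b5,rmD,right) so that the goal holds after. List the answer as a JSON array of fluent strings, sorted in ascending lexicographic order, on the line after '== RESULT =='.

Regress:
  G ∩ del = {}  (empty — regression defined)
  G \ add = {ball_in(b5,rmD), carry(b2,left)} \ {ball_in(b5,rmD), free(right)} = {carry(b2,left)}
  ∪ pre   = {carry(b2,left)} ∪ {carry(b5,right), robot_in(rmD)}
          = {carry(b2,left), carry(b5,right), robot_in(rmD)}

== RESULT ==
["carry(b2,left)", "carry(b5,right)", "robot_in(rmD)"]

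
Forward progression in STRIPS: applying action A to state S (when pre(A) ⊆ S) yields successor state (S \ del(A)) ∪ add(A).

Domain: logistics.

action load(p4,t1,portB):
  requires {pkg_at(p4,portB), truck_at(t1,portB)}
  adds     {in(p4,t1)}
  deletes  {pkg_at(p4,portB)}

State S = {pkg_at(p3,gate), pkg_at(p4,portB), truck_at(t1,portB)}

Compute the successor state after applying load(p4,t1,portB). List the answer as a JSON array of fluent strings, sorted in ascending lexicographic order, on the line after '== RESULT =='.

Progress:
  pre ⊆ S: {pkg_at(p4,portB), truck_at(t1,portB)} ⊆ S  — applicable
  S \ del = {pkg_at(p3,gate), truck_at(t1,portB)}
  ∪ add   = {in(p4,t1), pkg_at(p3,gate), truck_at(t1,portB)}

== RESULT ==
["in(p4,t1)", "pkg_at(p3,gate)", "truck_at(t1,portB)"]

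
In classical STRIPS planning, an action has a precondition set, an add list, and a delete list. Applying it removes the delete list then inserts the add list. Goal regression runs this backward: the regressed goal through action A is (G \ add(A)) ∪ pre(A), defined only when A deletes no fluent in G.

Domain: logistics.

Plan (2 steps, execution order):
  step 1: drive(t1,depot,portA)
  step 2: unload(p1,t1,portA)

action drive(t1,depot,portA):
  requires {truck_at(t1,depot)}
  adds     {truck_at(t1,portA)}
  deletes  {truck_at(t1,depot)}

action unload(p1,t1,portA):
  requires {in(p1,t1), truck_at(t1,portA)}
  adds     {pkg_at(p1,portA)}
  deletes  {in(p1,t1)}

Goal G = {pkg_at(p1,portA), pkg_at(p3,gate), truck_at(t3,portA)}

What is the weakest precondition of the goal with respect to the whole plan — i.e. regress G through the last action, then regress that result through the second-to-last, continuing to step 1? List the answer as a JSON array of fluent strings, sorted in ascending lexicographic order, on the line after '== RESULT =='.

Work backward from the goal:
  through step 2 (unload(p1,t1,portA)): drop {pkg_at(p1,portA)}, keep {pkg_at(p3,gate), truck_at(t3,portA)}, require {in(p1,t1), truck_at(t1,portA)}
    → {in(p1,t1), pkg_at(p3,gate), truck_at(t1,portA), truck_at(t3,portA)}
  through step 1 (drive(t1,depot,portA)): drop {truck_at(t1,portA)}, keep {in(p1,t1), pkg_at(p3,gate), truck_at(t3,portA)}, require {truck_at(t1,depot)}
    → {in(p1,t1), pkg_at(p3,gate), truck_at(t1,depot), truck_at(t3,portA)}

== RESULT ==
["in(p1,t1)", "pkg_at(p3,gate)", "truck_at(t1,depot)", "truck_at(t3,portA)"]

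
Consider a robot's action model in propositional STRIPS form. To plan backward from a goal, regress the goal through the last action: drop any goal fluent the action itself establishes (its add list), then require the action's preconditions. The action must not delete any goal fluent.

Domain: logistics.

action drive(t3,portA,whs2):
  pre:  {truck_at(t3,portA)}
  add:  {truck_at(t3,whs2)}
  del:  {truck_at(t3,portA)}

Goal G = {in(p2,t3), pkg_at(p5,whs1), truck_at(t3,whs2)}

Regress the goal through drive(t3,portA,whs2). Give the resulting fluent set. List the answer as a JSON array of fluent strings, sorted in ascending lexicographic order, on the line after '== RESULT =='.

Regress:
  G ∩ del = {}  (empty — regression defined)
  G \ add = {in(p2,t3), pkg_at(p5,whs1), truck_at(t3,whs2)} \ {truck_at(t3,whs2)} = {in(p2,t3), pkg_at(p5,whs1)}
  ∪ pre   = {in(p2,t3), pkg_at(p5,whs1)} ∪ {truck_at(t3,portA)}
          = {in(p2,t3), pkg_at(p5,whs1), truck_at(t3,portA)}

== RESULT ==
["in(p2,t3)", "pkg_at(p5,whs1)", "truck_at(t3,portA)"]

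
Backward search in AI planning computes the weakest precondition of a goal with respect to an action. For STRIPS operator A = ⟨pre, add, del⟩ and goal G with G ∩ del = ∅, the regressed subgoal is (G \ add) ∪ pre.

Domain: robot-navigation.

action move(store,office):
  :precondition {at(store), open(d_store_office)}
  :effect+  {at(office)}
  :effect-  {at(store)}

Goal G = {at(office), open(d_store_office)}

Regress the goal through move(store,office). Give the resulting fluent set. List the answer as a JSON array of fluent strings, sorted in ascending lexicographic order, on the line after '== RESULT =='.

Compute (G \ add) ∪ pre:
  G ∩ del = {}  (empty — regression defined)
  G \ add = {at(office), open(d_store_office)} \ {at(office)} = {open(d_store_office)}
  ∪ pre   = {open(d_store_office)} ∪ {at(store), open(d_store_office)}
          = {at(store), open(d_store_office)}

== RESULT ==
["at(store)", "open(d_store_office)"]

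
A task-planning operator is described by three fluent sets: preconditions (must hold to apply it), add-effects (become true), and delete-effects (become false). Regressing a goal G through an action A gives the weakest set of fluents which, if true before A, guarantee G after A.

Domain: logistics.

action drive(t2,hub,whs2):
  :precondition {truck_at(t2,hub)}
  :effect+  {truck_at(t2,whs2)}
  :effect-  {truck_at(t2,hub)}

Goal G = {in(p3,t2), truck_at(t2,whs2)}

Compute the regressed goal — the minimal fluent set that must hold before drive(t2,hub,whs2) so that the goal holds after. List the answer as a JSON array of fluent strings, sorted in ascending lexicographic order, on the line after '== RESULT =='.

Regress:
  G ∩ del = {}  (empty — regression defined)
  G \ add = {in(p3,t2), truck_at(t2,whs2)} \ {truck_at(t2,whs2)} = {in(p3,t2)}
  ∪ pre   = {in(p3,t2)} ∪ {truck_at(t2,hub)}
          = {in(p3,t2), truck_at(t2,hub)}

== RESULT ==
["in(p3,t2)", "truck_at(t2,hub)"]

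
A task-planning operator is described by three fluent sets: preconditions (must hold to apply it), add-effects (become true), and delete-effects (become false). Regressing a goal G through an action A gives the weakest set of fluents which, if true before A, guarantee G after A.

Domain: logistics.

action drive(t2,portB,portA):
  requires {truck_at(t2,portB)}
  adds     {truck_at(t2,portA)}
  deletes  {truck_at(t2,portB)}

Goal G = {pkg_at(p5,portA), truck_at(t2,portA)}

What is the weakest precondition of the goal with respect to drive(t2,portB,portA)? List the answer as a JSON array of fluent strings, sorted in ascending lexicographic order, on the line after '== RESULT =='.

Compute (G \ add) ∪ pre:
  G ∩ del = {}  (empty — regression defined)
  G \ add = {pkg_at(p5,portA), truck_at(t2,portA)} \ {truck_at(t2,portA)} = {pkg_at(p5,portA)}
  ∪ pre   = {pkg_at(p5,portA)} ∪ {truck_at(t2,portB)}
          = {pkg_at(p5,portA), truck_at(t2,portB)}

== RESULT ==
["pkg_at(p5,portA)", "truck_at(t2,portB)"]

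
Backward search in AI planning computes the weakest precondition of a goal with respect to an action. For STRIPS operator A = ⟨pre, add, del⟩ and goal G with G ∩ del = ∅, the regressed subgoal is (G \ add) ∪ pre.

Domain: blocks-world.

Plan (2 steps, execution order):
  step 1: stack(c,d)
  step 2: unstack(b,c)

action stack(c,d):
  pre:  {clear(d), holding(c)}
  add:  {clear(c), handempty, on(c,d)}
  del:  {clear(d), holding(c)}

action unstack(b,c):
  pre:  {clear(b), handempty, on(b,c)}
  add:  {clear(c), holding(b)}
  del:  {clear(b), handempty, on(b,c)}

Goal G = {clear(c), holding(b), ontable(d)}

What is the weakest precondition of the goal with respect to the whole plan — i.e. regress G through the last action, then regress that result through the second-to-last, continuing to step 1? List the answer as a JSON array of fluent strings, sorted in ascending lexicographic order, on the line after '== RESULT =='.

Regress step by step:
  through step 2 (unstack(b,c)): drop {clear(c), holding(b)}, keep {ontable(d)}, require {clear(b), handempty, on(b,c)}
    → {clear(b), handempty, on(b,c), ontable(d)}
  through step 1 (stack(c,d)): drop {handempty}, keep {clear(b), on(b,c), ontable(d)}, require {clear(d), holding(c)}
    → {clear(b), clear(d), holding(c), on(b,c), ontable(d)}

== RESULT ==
["clear(b)", "clear(d)", "holding(c)", "on(b,c)", "ontable(d)"]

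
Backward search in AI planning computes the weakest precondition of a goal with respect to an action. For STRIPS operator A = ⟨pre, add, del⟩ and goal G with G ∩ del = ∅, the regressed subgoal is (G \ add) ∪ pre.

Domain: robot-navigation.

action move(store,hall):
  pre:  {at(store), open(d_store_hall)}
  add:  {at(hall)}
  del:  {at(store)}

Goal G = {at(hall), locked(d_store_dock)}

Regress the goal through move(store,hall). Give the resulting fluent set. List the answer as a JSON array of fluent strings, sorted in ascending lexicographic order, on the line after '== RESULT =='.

Compute (G \ add) ∪ pre:
  G ∩ del = {}  (empty — regression defined)
  G \ add = {at(hall), locked(d_store_dock)} \ {at(hall)} = {locked(d_store_dock)}
  ∪ pre   = {locked(d_store_dock)} ∪ {at(store), open(d_store_hall)}
          = {at(store), locked(d_store_dock), open(d_store_hall)}

== RESULT ==
["at(store)", "locked(d_store_dock)", "open(d_store_hall)"]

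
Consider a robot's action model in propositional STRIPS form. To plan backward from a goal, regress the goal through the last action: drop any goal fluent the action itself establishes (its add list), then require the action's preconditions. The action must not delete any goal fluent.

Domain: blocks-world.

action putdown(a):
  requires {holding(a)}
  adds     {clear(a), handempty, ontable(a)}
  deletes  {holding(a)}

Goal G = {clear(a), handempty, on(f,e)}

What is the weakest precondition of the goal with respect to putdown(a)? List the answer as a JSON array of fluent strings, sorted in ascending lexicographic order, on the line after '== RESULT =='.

Compute (G \ add) ∪ pre:
  G ∩ del = {}  (empty — regression defined)
  G \ add = {clear(a), handempty, on(f,e)} \ {clear(a), handempty, ontable(a)} = {on(f,e)}
  ∪ pre   = {on(f,e)} ∪ {holding(a)}
          = {holding(a), on(f,e)}

== RESULT ==
["holding(a)", "on(f,e)"]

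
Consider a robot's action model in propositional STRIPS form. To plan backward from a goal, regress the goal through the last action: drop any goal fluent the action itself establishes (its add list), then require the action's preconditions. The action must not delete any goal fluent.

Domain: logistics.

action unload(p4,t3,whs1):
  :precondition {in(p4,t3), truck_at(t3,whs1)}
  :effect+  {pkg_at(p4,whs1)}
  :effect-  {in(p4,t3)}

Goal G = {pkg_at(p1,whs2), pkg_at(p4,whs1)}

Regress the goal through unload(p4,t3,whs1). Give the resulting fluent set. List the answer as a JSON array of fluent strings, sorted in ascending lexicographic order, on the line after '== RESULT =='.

Regress:
  G ∩ del = {}  (empty — regression defined)
  G \ add = {pkg_at(p1,whs2), pkg_at(p4,whs1)} \ {pkg_at(p4,whs1)} = {pkg_at(p1,whs2)}
  ∪ pre   = {pkg_at(p1,whs2)} ∪ {in(p4,t3), truck_at(t3,whs1)}
          = {in(p4,t3), pkg_at(p1,whs2), truck_at(t3,whs1)}

== RESULT ==
["in(p4,t3)", "pkg_at(p1,whs2)", "truck_at(t3,whs1)"]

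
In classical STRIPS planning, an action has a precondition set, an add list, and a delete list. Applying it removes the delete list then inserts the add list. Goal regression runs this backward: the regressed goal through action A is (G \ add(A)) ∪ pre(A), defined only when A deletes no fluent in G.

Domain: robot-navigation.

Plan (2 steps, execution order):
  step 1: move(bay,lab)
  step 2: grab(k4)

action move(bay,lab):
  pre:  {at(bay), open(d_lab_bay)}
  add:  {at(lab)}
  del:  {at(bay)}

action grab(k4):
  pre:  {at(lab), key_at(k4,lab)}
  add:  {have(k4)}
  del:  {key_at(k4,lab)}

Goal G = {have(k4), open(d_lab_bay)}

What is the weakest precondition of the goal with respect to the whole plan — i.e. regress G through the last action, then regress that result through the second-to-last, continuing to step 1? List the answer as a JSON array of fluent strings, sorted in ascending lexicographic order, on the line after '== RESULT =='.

Work backward from the goal:
  through step 2 (grab(k4)): drop {have(k4)}, keep {open(d_lab_bay)}, require {at(lab), key_at(k4,lab)}
    → {at(lab), key_at(k4,lab), open(d_lab_bay)}
  through step 1 (move(bay,lab)): drop {at(lab)}, keep {key_at(k4,lab), open(d_lab_bay)}, require {at(bay), open(d_lab_bay)}
    → {at(bay), key_at(k4,lab), open(d_lab_bay)}

== RESULT ==
["at(bay)", "key_at(k4,lab)", "open(d_lab_bay)"]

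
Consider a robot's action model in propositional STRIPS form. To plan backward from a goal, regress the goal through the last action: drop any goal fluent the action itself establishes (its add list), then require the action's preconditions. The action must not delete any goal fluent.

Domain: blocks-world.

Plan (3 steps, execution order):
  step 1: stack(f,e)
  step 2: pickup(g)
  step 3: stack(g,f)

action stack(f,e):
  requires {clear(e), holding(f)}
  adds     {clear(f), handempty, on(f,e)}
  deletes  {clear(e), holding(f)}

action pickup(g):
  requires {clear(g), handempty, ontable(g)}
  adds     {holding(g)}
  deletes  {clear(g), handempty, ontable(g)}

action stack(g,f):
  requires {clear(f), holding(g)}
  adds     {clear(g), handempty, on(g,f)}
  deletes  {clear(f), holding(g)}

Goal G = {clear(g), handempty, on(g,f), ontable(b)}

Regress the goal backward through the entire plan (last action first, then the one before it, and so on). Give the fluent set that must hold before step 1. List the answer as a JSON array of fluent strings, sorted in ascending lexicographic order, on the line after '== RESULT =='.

Regress step by step:
  through step 3 (stack(g,f)): drop {clear(g), handempty, on(g,f)}, keep {ontable(b)}, require {clear(f), holding(g)}
    → {clear(f), holding(g), ontable(b)}
  through step 2 (pickup(g)): drop {holding(g)}, keep {clear(f), ontable(b)}, require {clear(g), handempty, ontable(g)}
    → {clear(f), clear(g), handempty, ontable(b), ontable(g)}
  through step 1 (stack(f,e)): drop {clear(f), handempty}, keep {clear(g), ontable(b), ontable(g)}, require {clear(e), holding(f)}
    → {clear(e), clear(g), holding(f), ontable(b), ontable(g)}

== RESULT ==
["clear(e)", "clear(g)", "holding(f)", "ontable(b)", "ontable(g)"]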